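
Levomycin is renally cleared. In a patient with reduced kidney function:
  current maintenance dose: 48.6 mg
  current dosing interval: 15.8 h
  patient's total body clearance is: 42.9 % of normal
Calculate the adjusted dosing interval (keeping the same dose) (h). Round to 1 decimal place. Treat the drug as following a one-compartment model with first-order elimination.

36.8 h

To keep the same average steady-state level, dosing rate must scale with clearance.
CL ratio = 42.9 / 100 = 0.4290
New interval (same dose) = 15.8 / 0.4290 = 36.83 h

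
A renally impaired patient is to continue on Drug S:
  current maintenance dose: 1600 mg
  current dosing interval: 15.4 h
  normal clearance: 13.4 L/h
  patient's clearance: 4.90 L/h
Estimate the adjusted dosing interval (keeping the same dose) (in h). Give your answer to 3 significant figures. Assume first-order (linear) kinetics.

To keep the same average steady-state level, dosing rate must scale with clearance.
CL ratio = 4.90 / 13.4 = 0.3657
New interval (same dose) = 15.4 / 0.3657 = 42.11 h

42.1 h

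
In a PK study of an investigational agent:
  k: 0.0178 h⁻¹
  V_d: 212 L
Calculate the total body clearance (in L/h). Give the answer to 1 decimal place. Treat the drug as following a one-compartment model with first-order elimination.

3.8 L/h

CL = k × Vd = 0.0178 × 212 = 3.774 L/h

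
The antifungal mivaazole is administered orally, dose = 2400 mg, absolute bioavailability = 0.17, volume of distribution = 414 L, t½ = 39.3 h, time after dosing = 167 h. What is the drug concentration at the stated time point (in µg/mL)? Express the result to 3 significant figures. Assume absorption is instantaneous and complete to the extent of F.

0.0518 µg/mL

Amount reaching circulation = F × Dose = 0.17 × 2400 = 408.0 mg
C₀ = F·Dose / Vd = 408.0 / 414 = 0.9855 mg/L
k = ln2 / t½ = 0.693147 / 39.3 = 0.01764 h⁻¹
C = C₀ · e^(−k·t) = 0.9855 × e^(−0.01764 × 167)
  = 0.9855 × 0.05256 = 0.05180 mg/L
(0.05180 mg/L = 0.05180 µg/mL)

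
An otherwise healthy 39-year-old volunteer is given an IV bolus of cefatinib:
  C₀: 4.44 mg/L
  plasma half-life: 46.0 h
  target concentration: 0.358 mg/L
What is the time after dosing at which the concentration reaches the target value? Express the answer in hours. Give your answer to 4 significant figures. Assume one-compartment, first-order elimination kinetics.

k = ln2 / t½ = 0.693147 / 46.0 = 0.01507 h⁻¹
t = ln(C₀ / C) / k = ln(4.440 / 0.358) / 0.01507
  = ln(12.40) / 0.01507 = 2.518 / 0.01507 = 167.1 h

167.1 h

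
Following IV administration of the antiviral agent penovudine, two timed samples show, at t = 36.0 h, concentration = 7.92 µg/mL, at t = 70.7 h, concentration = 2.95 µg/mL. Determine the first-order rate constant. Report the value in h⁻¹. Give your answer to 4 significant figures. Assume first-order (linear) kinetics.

0.02846 h⁻¹

k = ln(C₁/C₂) / (t₂ − t₁) = ln(7.92/2.95) / (70.7 − 36.0)
  = 0.9876 / 34.70 = 0.02846 h⁻¹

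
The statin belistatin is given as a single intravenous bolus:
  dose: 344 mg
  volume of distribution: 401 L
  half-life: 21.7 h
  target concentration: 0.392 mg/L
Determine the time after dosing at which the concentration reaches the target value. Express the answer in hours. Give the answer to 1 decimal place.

C₀ = Dose / Vd = 344.0 / 401 = 0.8579 mg/L
k = ln2 / t½ = 0.693147 / 21.7 = 0.03194 h⁻¹
t = ln(C₀ / C) / k = ln(0.8579 / 0.392) / 0.03194
  = ln(2.189) / 0.03194 = 0.7834 / 0.03194 = 24.53 h

24.5 h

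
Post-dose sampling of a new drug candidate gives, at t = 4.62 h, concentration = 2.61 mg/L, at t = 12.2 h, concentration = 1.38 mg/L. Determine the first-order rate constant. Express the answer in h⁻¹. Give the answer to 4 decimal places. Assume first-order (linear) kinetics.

0.0841 h⁻¹

k = ln(C₁/C₂) / (t₂ − t₁) = ln(2.61/1.38) / (12.2 − 4.62)
  = 0.6373 / 7.580 = 0.08408 h⁻¹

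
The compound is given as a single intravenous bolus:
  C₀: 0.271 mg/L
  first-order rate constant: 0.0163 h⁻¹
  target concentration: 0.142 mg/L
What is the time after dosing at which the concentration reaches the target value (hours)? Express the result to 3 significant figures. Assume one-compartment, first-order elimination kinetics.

39.6 h

t = ln(C₀ / C) / k = ln(0.2710 / 0.142) / 0.01630
  = ln(1.908) / 0.01630 = 0.6461 / 0.01630 = 39.64 h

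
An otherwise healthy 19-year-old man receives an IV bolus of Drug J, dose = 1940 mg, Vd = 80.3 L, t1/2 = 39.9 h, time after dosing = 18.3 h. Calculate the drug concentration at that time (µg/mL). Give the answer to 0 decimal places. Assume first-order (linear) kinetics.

18 µg/mL

C₀ = Dose / Vd = 1940 / 80.3 = 24.16 mg/L
k = ln2 / t½ = 0.693147 / 39.9 = 0.01737 h⁻¹
C = C₀ · e^(−k·t) = 24.16 × e^(−0.01737 × 18.3)
  = 24.16 × 0.7277 = 17.58 mg/L
(17.58 mg/L = 17.58 µg/mL)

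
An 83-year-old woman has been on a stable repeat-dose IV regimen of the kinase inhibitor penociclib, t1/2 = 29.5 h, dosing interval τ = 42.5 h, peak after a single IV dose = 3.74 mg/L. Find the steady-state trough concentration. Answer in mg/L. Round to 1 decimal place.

k = ln2 / t½ = 0.693147 / 29.5 = 0.02350 h⁻¹
e^(−kτ) = e^(−0.02350 × 42.5) = 0.3683
Accumulation ratio R = 1 / (1 − e^(−kτ)) = 1 / (1 − 0.3683) = 1.583
Steady-state trough = C₀ × R × e^(−kτ) = 3.74 × 1.583 × 0.3683 = 2.180 mg/L

2.2 mg/L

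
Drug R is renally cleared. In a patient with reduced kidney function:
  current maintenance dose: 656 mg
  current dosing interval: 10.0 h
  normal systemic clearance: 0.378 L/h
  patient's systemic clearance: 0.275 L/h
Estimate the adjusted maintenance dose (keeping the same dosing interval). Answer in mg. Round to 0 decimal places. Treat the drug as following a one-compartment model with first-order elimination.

To keep the same average steady-state level, dosing rate must scale with clearance.
CL ratio = 0.275 / 0.378 = 0.7275
New dose (same interval) = 656 × 0.7275 = 477.2 mg

477 mg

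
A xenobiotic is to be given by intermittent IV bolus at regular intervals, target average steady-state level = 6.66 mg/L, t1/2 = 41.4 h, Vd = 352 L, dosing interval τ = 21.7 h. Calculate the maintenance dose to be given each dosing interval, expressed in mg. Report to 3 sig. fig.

852 mg

k = ln2 / t½ = 0.693147 / 41.4 = 0.01674 h⁻¹
CL = k × Vd = 0.01674 × 352 = 5.892 L/h
At steady state, Dose/τ = Css × CL.
Dose = Css × CL × τ = 6.66 × 5.892 × 21.7 = 851.5 mg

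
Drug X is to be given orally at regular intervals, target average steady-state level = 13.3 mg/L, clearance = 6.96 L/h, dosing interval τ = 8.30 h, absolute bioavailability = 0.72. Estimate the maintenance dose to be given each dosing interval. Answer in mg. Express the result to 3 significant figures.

At steady state, F × (Dose/τ) = Css × CL.
Dose = Css × CL × τ / F = 13.3 × 6.960 × 8.30 / 0.72 = 1067 mg

1070 mg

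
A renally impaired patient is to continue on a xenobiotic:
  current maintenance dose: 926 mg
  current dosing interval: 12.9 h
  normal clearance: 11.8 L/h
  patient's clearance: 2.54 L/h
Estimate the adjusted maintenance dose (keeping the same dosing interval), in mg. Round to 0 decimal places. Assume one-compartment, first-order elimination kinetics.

199 mg

To keep the same average steady-state level, dosing rate must scale with clearance.
CL ratio = 2.54 / 11.8 = 0.2153
New dose (same interval) = 926 × 0.2153 = 199.4 mg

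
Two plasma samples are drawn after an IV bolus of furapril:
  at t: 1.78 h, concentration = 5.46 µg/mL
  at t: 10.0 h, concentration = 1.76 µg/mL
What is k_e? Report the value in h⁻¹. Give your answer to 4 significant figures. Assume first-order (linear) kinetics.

k = ln(C₁/C₂) / (t₂ − t₁) = ln(5.46/1.76) / (10.0 − 1.78)
  = 1.132 / 8.220 = 0.1377 h⁻¹

0.1377 h⁻¹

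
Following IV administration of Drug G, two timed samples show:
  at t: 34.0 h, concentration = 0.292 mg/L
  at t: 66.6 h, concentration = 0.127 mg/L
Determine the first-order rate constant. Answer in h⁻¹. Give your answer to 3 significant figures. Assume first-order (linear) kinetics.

k = ln(C₁/C₂) / (t₂ − t₁) = ln(0.292/0.127) / (66.6 − 34.0)
  = 0.8326 / 32.60 = 0.02554 h⁻¹

0.0255 h⁻¹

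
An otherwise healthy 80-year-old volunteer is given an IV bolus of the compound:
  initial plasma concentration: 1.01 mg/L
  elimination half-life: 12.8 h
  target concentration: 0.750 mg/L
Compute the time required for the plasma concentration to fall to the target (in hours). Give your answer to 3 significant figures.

k = ln2 / t½ = 0.693147 / 12.8 = 0.05415 h⁻¹
t = ln(C₀ / C) / k = ln(1.010 / 0.750) / 0.05415
  = ln(1.347) / 0.05415 = 0.2979 / 0.05415 = 5.501 h

5.50 h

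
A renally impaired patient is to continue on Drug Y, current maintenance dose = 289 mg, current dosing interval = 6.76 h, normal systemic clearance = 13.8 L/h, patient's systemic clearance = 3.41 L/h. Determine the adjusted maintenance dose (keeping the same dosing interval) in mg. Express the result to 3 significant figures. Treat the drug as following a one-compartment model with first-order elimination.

To keep the same average steady-state level, dosing rate must scale with clearance.
CL ratio = 3.41 / 13.8 = 0.2471
New dose (same interval) = 289 × 0.2471 = 71.41 mg

71.4 mg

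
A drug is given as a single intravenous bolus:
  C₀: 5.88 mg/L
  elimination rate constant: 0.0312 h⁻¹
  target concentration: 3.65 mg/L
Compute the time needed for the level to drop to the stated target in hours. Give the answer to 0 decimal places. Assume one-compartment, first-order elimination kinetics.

15 h

t = ln(C₀ / C) / k = ln(5.880 / 3.65) / 0.03120
  = ln(1.611) / 0.03120 = 0.4769 / 0.03120 = 15.29 h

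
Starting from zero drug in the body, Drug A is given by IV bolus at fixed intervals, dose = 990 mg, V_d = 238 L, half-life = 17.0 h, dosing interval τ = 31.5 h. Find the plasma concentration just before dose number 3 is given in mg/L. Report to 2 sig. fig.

1.5 mg/L

C₀ per dose = Dose / Vd = 990 / 238 = 4.160 mg/L
k = ln2 / t½ = 0.693147 / 17.0 = 0.04077 h⁻¹
Fraction remaining after one interval: r = e^(−kτ) = e^(−0.04077 × 31.5) = 0.2769
Before dose 3, 2 doses have been given (aged 1τ, 2τ).
C_trough = C₀ × (r + r²) = 4.160 × (0.2769 + 0.07667) = 1.471 mg/L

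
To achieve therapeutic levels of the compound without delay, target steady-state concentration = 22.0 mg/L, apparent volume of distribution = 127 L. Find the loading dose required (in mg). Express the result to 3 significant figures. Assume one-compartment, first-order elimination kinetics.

LD = Css × Vd = 22.0 × 127 = 2794 mg

2790 mg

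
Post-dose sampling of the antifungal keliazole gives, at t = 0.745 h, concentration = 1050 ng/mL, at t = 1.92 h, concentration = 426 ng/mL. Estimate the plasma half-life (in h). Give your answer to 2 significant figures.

k = ln(C₁/C₂) / (t₂ − t₁) = ln(1050/426) / (1.92 − 0.745)
  = 0.9021 / 1.175 = 0.7677 h⁻¹
t½ = ln2 / k = 0.693147 / 0.7677 = 0.9029 h

0.90 h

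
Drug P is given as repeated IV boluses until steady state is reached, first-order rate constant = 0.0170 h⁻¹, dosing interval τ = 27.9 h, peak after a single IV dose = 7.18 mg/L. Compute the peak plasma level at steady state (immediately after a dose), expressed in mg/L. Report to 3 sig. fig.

e^(−kτ) = e^(−0.01700 × 27.9) = 0.6223
Accumulation ratio R = 1 / (1 − e^(−kτ)) = 1 / (1 − 0.6223) = 2.648
Steady-state peak = C₀ × R = 7.18 × 2.648 = 19.01 mg/L

19.0 mg/L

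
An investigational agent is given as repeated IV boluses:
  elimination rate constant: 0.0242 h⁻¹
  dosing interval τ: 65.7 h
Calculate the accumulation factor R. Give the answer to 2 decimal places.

e^(−kτ) = e^(−0.02420 × 65.7) = 0.2039
Accumulation ratio R = 1 / (1 − e^(−kτ)) = 1 / (1 − 0.2039) = 1.256

1.26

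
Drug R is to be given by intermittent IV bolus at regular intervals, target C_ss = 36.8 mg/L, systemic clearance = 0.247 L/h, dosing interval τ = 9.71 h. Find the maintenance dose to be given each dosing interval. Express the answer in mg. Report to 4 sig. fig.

88.26 mg

At steady state, Dose/τ = Css × CL.
Dose = Css × CL × τ = 36.8 × 0.2470 × 9.71 = 88.26 mg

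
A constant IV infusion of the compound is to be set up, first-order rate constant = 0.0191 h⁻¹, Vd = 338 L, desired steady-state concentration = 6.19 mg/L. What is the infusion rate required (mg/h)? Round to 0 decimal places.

CL = k × Vd = 0.01910 × 338 = 6.456 L/h
At steady state, infusion rate R₀ = Css × CL = 6.19 × 6.456 = 39.96 mg/h

40 mg/h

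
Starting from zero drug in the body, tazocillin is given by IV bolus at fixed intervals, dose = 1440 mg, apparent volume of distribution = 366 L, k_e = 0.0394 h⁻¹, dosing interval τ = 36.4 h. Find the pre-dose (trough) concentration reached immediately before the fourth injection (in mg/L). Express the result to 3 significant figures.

C₀ per dose = Dose / Vd = 1440 / 366 = 3.934 mg/L
Fraction remaining after one interval: r = e^(−kτ) = e^(−0.03940 × 36.4) = 0.2383
Before dose 4, 3 doses have been given (aged 1τ, 2τ, 3τ).
C_trough = C₀ × (r + r² + … + r^3) = C₀ × r(1−r^3)/(1−r)
        = 3.934 × 0.2383 × (1 − 0.01353) / (1 − 0.2383) = 1.214 mg/L

1.21 mg/L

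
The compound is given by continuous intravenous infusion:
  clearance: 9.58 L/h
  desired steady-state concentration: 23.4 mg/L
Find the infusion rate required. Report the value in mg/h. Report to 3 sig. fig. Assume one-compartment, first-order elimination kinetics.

At steady state, infusion rate R₀ = Css × CL = 23.4 × 9.580 = 224.2 mg/h

224 mg/h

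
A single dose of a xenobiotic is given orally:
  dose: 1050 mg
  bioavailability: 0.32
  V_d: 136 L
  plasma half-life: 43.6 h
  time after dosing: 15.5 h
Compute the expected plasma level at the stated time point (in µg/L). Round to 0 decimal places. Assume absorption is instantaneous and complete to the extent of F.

Amount reaching circulation = F × Dose = 0.32 × 1050 = 336.0 mg
C₀ = F·Dose / Vd = 336.0 / 136 = 2.471 mg/L
k = ln2 / t½ = 0.693147 / 43.6 = 0.01590 h⁻¹
C = C₀ · e^(−k·t) = 2.471 × e^(−0.01590 × 15.5)
  = 2.471 × 0.7816 = 1.931 mg/L
Convert: 1.931 mg/L × 1000 = 1931 µg/L

1931 µg/L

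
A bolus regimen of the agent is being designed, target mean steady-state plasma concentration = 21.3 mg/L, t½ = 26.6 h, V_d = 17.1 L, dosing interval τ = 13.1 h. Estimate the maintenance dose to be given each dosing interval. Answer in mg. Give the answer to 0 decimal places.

k = ln2 / t½ = 0.693147 / 26.6 = 0.02606 h⁻¹
CL = k × Vd = 0.02606 × 17.1 = 0.4456 L/h
At steady state, Dose/τ = Css × CL.
Dose = Css × CL × τ = 21.3 × 0.4456 × 13.1 = 124.3 mg

124 mg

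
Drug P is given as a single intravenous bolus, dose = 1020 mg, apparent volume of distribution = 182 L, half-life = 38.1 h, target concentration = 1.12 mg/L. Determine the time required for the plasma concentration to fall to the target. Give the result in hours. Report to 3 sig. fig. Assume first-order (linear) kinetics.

88.5 h

C₀ = Dose / Vd = 1020 / 182 = 5.604 mg/L
k = ln2 / t½ = 0.693147 / 38.1 = 0.01819 h⁻¹
t = ln(C₀ / C) / k = ln(5.604 / 1.12) / 0.01819
  = ln(5.004) / 0.01819 = 1.610 / 0.01819 = 88.51 h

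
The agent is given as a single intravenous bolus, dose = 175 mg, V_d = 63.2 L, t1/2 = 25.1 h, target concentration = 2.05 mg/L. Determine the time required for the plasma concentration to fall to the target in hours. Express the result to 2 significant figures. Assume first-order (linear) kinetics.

11 h

C₀ = Dose / Vd = 175.0 / 63.2 = 2.769 mg/L
k = ln2 / t½ = 0.693147 / 25.1 = 0.02762 h⁻¹
t = ln(C₀ / C) / k = ln(2.769 / 2.05) / 0.02762
  = ln(1.351) / 0.02762 = 0.3008 / 0.02762 = 10.89 h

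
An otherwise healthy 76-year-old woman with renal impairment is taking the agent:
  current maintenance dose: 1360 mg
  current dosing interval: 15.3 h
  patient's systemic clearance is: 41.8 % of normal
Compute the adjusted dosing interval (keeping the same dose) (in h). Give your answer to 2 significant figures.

37 h

To keep the same average steady-state level, dosing rate must scale with clearance.
CL ratio = 41.8 / 100 = 0.4180
New interval (same dose) = 15.3 / 0.4180 = 36.60 h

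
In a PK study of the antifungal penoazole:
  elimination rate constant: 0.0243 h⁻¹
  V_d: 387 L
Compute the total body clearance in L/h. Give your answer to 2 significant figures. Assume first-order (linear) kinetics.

CL = k × Vd = 0.0243 × 387 = 9.404 L/h

9.4 L/h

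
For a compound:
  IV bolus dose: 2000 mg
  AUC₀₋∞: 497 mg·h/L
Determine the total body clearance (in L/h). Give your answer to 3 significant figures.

4.02 L/h

CL = Dose / AUC = 2000 / 497 = 4.024 L/h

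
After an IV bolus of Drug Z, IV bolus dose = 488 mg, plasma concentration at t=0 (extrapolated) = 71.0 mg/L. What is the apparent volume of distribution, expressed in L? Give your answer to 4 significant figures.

6.873 L

Vd = Dose / C₀ = 488.0 / 71.0 = 6.873 L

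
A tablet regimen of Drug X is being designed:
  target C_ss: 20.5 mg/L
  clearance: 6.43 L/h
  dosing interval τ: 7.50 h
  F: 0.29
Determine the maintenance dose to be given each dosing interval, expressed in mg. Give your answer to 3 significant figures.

At steady state, F × (Dose/τ) = Css × CL.
Dose = Css × CL × τ / F = 20.5 × 6.430 × 7.50 / 0.29 = 3409 mg

3410 mg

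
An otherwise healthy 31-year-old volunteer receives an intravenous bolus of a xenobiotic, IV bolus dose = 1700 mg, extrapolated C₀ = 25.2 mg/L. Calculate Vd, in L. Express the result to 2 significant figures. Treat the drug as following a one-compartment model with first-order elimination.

67 L

Vd = Dose / C₀ = 1700 / 25.2 = 67.46 L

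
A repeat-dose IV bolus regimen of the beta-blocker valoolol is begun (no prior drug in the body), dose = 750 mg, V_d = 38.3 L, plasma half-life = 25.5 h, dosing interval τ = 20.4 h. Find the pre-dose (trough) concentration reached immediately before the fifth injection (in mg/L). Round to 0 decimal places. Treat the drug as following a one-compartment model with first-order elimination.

24 mg/L

C₀ per dose = Dose / Vd = 750 / 38.3 = 19.58 mg/L
k = ln2 / t½ = 0.693147 / 25.5 = 0.02718 h⁻¹
Fraction remaining after one interval: r = e^(−kτ) = e^(−0.02718 × 20.4) = 0.5744
Before dose 5, 4 doses have been given (aged 1τ, 2τ, 3τ, 4τ).
C_trough = C₀ × (r + r² + … + r^4) = C₀ × r(1−r^4)/(1−r)
        = 19.58 × 0.5744 × (1 − 0.1089) / (1 − 0.5744) = 23.55 mg/L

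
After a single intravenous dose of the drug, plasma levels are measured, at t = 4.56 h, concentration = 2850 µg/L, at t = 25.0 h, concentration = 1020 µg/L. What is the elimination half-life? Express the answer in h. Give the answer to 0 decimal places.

14 h

k = ln(C₁/C₂) / (t₂ − t₁) = ln(2850/1020) / (25.0 − 4.56)
  = 1.028 / 20.44 = 0.05029 h⁻¹
t½ = ln2 / k = 0.693147 / 0.05029 = 13.78 h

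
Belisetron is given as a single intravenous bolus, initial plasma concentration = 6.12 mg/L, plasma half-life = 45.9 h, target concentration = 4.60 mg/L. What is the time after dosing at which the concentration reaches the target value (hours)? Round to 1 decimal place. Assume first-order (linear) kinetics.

k = ln2 / t½ = 0.693147 / 45.9 = 0.01510 h⁻¹
t = ln(C₀ / C) / k = ln(6.120 / 4.60) / 0.01510
  = ln(1.330) / 0.01510 = 0.2852 / 0.01510 = 18.89 h

18.9 h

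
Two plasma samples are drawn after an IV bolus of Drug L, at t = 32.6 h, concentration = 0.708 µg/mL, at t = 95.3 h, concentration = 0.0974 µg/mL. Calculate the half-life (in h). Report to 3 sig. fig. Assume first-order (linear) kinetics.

k = ln(C₁/C₂) / (t₂ − t₁) = ln(0.708/0.0974) / (95.3 − 32.6)
  = 1.984 / 62.70 = 0.03164 h⁻¹
t½ = ln2 / k = 0.693147 / 0.03164 = 21.91 h

21.9 h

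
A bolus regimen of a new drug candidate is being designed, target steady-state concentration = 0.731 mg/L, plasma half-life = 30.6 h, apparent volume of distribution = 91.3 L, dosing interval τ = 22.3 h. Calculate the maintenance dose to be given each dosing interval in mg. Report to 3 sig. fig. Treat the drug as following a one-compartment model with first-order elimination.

33.7 mg

k = ln2 / t½ = 0.693147 / 30.6 = 0.02265 h⁻¹
CL = k × Vd = 0.02265 × 91.3 = 2.068 L/h
At steady state, Dose/τ = Css × CL.
Dose = Css × CL × τ = 0.731 × 2.068 × 22.3 = 33.71 mg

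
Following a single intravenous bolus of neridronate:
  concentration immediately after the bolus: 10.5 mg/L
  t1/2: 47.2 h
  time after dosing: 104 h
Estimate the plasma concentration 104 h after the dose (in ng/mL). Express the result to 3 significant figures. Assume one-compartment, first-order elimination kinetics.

2280 ng/mL

k = ln2 / t½ = 0.693147 / 47.2 = 0.01469 h⁻¹
C = C₀ · e^(−k·t) = 10.50 × e^(−0.01469 × 104)
  = 10.50 × 0.2170 = 2.279 mg/L
Convert: 2.279 mg/L × 1000 = 2279 ng/mL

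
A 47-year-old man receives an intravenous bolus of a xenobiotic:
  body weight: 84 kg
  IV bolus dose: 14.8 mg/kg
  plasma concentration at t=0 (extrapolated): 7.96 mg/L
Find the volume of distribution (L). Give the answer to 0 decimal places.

156 L

Dose = 14.8 × 84 = 1243 mg
Vd = Dose / C₀ = 1243 / 7.96 = 156.2 L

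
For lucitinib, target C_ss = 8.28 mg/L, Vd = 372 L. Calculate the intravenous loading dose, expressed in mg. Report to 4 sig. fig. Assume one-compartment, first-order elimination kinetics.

LD = Css × Vd = 8.28 × 372 = 3080 mg

3080 mg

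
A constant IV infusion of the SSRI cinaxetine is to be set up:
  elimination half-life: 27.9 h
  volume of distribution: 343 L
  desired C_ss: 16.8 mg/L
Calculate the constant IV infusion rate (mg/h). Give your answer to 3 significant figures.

143 mg/h

k = ln2 / t½ = 0.693147 / 27.9 = 0.02484 h⁻¹
CL = k × Vd = 0.02484 × 343 = 8.520 L/h
At steady state, infusion rate R₀ = Css × CL = 16.8 × 8.520 = 143.1 mg/h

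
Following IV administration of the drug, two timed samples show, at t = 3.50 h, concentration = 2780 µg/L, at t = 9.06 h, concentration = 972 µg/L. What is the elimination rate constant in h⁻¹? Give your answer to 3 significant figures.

0.189 h⁻¹

k = ln(C₁/C₂) / (t₂ − t₁) = ln(2780/972) / (9.06 − 3.50)
  = 1.051 / 5.560 = 0.1890 h⁻¹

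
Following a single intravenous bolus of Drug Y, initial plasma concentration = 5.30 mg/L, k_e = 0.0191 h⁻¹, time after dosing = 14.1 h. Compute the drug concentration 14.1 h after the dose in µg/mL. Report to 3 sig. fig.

4.05 µg/mL

C = C₀ · e^(−k·t) = 5.300 × e^(−0.01910 × 14.1)
  = 5.300 × 0.7639 = 4.049 mg/L
(4.049 mg/L = 4.049 µg/mL)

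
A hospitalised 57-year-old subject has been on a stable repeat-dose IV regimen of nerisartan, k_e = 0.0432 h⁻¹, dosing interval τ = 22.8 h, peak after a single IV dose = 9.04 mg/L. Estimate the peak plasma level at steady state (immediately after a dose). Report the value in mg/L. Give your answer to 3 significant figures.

e^(−kτ) = e^(−0.04320 × 22.8) = 0.3735
Accumulation ratio R = 1 / (1 − e^(−kτ)) = 1 / (1 − 0.3735) = 1.596
Steady-state peak = C₀ × R = 9.04 × 1.596 = 14.43 mg/L

14.4 mg/L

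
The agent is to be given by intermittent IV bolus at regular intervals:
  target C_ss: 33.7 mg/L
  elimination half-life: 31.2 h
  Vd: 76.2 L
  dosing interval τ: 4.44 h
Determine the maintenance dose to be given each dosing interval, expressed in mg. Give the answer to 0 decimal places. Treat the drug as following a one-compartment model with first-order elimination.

k = ln2 / t½ = 0.693147 / 31.2 = 0.02222 h⁻¹
CL = k × Vd = 0.02222 × 76.2 = 1.693 L/h
At steady state, Dose/τ = Css × CL.
Dose = Css × CL × τ = 33.7 × 1.693 × 4.44 = 253.3 mg

253 mg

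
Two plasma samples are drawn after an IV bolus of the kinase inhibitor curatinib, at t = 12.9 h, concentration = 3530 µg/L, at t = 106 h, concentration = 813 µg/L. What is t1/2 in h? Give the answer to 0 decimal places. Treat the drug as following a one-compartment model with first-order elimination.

44 h

k = ln(C₁/C₂) / (t₂ − t₁) = ln(3530/813) / (106 − 12.9)
  = 1.468 / 93.10 = 0.01577 h⁻¹
t½ = ln2 / k = 0.693147 / 0.01577 = 43.95 h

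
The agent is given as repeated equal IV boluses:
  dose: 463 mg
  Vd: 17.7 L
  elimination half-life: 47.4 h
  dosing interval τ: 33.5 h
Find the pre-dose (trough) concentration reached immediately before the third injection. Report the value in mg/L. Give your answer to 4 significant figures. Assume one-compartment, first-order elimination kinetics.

C₀ per dose = Dose / Vd = 463 / 17.7 = 26.16 mg/L
k = ln2 / t½ = 0.693147 / 47.4 = 0.01462 h⁻¹
Fraction remaining after one interval: r = e^(−kτ) = e^(−0.01462 × 33.5) = 0.6128
Before dose 3, 2 doses have been given (aged 1τ, 2τ).
C_trough = C₀ × (r + r²) = 26.16 × (0.6128 + 0.3755) = 25.85 mg/L

25.85 mg/L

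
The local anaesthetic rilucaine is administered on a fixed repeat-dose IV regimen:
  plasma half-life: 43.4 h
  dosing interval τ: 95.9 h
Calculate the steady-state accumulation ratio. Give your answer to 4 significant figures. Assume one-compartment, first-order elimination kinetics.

k = ln2 / t½ = 0.693147 / 43.4 = 0.01597 h⁻¹
e^(−kτ) = e^(−0.01597 × 95.9) = 0.2162
Accumulation ratio R = 1 / (1 − e^(−kτ)) = 1 / (1 − 0.2162) = 1.276

1.276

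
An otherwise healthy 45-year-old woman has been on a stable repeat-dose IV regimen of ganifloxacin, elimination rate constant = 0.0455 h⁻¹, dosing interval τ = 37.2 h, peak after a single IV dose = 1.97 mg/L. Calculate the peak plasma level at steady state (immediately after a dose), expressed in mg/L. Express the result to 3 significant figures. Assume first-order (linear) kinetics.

2.41 mg/L

e^(−kτ) = e^(−0.04550 × 37.2) = 0.1840
Accumulation ratio R = 1 / (1 − e^(−kτ)) = 1 / (1 − 0.1840) = 1.225
Steady-state peak = C₀ × R = 1.97 × 1.225 = 2.413 mg/L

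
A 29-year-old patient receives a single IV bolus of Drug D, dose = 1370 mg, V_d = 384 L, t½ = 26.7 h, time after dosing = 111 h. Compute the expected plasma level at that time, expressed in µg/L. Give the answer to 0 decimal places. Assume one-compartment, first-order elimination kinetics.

200 µg/L

C₀ = Dose / Vd = 1370 / 384 = 3.568 mg/L
k = ln2 / t½ = 0.693147 / 26.7 = 0.02596 h⁻¹
C = C₀ · e^(−k·t) = 3.568 × e^(−0.02596 × 111)
  = 3.568 × 0.05605 = 0.2000 mg/L
Convert: 0.2000 mg/L × 1000 = 200.0 µg/L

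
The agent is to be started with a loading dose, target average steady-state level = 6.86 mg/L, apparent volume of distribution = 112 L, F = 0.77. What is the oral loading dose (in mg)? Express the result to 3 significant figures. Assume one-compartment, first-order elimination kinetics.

LD = Css × Vd / F = 6.86 × 112 / 0.77 = 997.8 mg

998 mg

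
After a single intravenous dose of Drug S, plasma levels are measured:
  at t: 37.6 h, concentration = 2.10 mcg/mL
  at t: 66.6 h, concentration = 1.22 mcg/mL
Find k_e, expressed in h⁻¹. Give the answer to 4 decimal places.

k = ln(C₁/C₂) / (t₂ − t₁) = ln(2.10/1.22) / (66.6 − 37.6)
  = 0.5431 / 29.00 = 0.01873 h⁻¹

0.0187 h⁻¹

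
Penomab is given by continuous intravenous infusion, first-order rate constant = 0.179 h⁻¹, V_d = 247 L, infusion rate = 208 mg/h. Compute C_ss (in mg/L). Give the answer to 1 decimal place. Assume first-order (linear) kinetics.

4.7 mg/L

CL = k × Vd = 0.1790 × 247 = 44.21 L/h
At steady state Css = R₀ / CL = 208 / 44.21 = 4.705 mg/L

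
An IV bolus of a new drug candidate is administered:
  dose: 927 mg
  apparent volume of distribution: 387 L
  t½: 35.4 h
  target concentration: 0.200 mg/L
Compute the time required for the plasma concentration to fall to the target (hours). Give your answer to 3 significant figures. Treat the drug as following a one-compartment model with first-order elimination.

127 h

C₀ = Dose / Vd = 927.0 / 387 = 2.395 mg/L
k = ln2 / t½ = 0.693147 / 35.4 = 0.01958 h⁻¹
t = ln(C₀ / C) / k = ln(2.395 / 0.200) / 0.01958
  = ln(11.98) / 0.01958 = 2.483 / 0.01958 = 126.8 h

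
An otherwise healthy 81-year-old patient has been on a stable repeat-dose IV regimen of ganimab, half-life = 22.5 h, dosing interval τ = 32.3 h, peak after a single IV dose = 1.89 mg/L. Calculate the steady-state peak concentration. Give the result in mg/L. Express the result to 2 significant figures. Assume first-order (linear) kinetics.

k = ln2 / t½ = 0.693147 / 22.5 = 0.03081 h⁻¹
e^(−kτ) = e^(−0.03081 × 32.3) = 0.3697
Accumulation ratio R = 1 / (1 − e^(−kτ)) = 1 / (1 − 0.3697) = 1.587
Steady-state peak = C₀ × R = 1.89 × 1.587 = 2.999 mg/L

3.0 mg/L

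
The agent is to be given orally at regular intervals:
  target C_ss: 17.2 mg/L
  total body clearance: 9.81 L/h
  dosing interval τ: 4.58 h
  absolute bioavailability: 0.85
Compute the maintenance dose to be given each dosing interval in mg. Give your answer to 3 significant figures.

909 mg

At steady state, F × (Dose/τ) = Css × CL.
Dose = Css × CL × τ / F = 17.2 × 9.810 × 4.58 / 0.85 = 909.2 mg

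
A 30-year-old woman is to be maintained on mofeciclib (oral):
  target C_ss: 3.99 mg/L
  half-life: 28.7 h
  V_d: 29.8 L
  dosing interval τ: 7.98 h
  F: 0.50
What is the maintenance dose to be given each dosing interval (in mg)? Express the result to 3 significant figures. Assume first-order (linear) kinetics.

45.8 mg

k = ln2 / t½ = 0.693147 / 28.7 = 0.02415 h⁻¹
CL = k × Vd = 0.02415 × 29.8 = 0.7197 L/h
At steady state, F × (Dose/τ) = Css × CL.
Dose = Css × CL × τ / F = 3.99 × 0.7197 × 7.98 / 0.50 = 45.83 mg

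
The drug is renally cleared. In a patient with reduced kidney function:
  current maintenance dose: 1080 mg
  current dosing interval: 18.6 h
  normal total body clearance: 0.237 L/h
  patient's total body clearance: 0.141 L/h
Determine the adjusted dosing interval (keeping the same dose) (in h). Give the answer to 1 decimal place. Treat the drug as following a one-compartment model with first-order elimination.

To keep the same average steady-state level, dosing rate must scale with clearance.
CL ratio = 0.141 / 0.237 = 0.5949
New interval (same dose) = 18.6 / 0.5949 = 31.27 h

31.3 h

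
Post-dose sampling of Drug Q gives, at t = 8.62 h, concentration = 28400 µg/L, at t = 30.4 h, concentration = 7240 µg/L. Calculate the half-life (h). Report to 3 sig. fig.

11.0 h

k = ln(C₁/C₂) / (t₂ − t₁) = ln(28400/7240) / (30.4 − 8.62)
  = 1.367 / 21.78 = 0.06276 h⁻¹
t½ = ln2 / k = 0.693147 / 0.06276 = 11.04 h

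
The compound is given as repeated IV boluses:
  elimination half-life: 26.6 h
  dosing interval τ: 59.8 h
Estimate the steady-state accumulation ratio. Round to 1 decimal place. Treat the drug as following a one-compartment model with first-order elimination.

1.3

k = ln2 / t½ = 0.693147 / 26.6 = 0.02606 h⁻¹
e^(−kτ) = e^(−0.02606 × 59.8) = 0.2105
Accumulation ratio R = 1 / (1 − e^(−kτ)) = 1 / (1 − 0.2105) = 1.267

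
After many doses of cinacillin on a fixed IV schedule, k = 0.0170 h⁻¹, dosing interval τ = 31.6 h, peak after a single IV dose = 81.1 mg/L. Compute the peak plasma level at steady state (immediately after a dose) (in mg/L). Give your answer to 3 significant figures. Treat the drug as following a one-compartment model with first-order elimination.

195 mg/L

e^(−kτ) = e^(−0.01700 × 31.6) = 0.5844
Accumulation ratio R = 1 / (1 − e^(−kτ)) = 1 / (1 − 0.5844) = 2.406
Steady-state peak = C₀ × R = 81.1 × 2.406 = 195.1 mg/L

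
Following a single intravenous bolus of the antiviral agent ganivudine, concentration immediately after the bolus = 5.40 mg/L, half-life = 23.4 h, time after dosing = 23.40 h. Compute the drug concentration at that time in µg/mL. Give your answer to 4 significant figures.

k = ln2 / t½ = 0.693147 / 23.4 = 0.02962 h⁻¹
t / t½ = 23.40 / 23.4 = 1 half-lives
C = C₀ × (1/2)^1 = 5.400 × 0.5000 = 2.700 mg/L
(2.700 mg/L = 2.700 µg/mL)

2.700 µg/mL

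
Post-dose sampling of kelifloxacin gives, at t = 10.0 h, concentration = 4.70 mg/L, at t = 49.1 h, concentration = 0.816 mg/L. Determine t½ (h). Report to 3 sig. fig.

k = ln(C₁/C₂) / (t₂ − t₁) = ln(4.70/0.816) / (49.1 − 10.0)
  = 1.751 / 39.10 = 0.04478 h⁻¹
t½ = ln2 / k = 0.693147 / 0.04478 = 15.48 h

15.5 h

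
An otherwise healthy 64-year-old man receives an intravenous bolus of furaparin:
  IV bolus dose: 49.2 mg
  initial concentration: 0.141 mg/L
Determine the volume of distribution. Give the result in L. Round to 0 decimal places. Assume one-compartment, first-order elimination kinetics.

349 L

Vd = Dose / C₀ = 49.20 / 0.141 = 348.9 L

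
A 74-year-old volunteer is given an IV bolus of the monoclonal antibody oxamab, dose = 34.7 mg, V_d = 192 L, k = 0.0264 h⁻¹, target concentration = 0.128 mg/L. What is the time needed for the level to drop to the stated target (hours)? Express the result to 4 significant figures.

C₀ = Dose / Vd = 34.70 / 192 = 0.1807 mg/L
t = ln(C₀ / C) / k = ln(0.1807 / 0.128) / 0.02640
  = ln(1.412) / 0.02640 = 0.3450 / 0.02640 = 13.07 h

13.07 h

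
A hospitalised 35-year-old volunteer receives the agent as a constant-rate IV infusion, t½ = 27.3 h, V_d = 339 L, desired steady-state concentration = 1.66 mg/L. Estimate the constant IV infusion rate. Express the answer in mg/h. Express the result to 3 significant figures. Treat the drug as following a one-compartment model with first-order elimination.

14.3 mg/h

k = ln2 / t½ = 0.693147 / 27.3 = 0.02539 h⁻¹
CL = k × Vd = 0.02539 × 339 = 8.607 L/h
At steady state, infusion rate R₀ = Css × CL = 1.66 × 8.607 = 14.29 mg/h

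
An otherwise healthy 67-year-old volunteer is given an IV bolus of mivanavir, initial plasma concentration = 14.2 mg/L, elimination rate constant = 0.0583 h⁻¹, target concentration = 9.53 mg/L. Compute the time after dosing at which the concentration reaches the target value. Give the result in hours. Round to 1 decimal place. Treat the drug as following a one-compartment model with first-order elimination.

6.8 h

t = ln(C₀ / C) / k = ln(14.20 / 9.53) / 0.05830
  = ln(1.490) / 0.05830 = 0.3988 / 0.05830 = 6.840 h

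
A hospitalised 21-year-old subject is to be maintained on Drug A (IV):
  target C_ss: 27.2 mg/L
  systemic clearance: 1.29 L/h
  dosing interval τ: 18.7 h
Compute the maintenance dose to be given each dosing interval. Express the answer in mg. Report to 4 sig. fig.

656.1 mg

At steady state, Dose/τ = Css × CL.
Dose = Css × CL × τ = 27.2 × 1.290 × 18.7 = 656.1 mg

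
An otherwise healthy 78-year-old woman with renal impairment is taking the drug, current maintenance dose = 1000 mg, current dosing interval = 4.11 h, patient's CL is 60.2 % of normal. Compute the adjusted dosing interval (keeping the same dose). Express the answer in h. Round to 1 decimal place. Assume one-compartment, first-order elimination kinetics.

6.8 h

To keep the same average steady-state level, dosing rate must scale with clearance.
CL ratio = 60.2 / 100 = 0.6020
New interval (same dose) = 4.11 / 0.6020 = 6.827 h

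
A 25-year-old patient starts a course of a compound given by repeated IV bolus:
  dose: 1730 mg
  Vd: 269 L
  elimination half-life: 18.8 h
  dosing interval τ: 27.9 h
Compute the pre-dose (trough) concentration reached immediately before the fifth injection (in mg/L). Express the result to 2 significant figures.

3.5 mg/L

C₀ per dose = Dose / Vd = 1730 / 269 = 6.431 mg/L
k = ln2 / t½ = 0.693147 / 18.8 = 0.03687 h⁻¹
Fraction remaining after one interval: r = e^(−kτ) = e^(−0.03687 × 27.9) = 0.3575
Before dose 5, 4 doses have been given (aged 1τ, 2τ, 3τ, 4τ).
C_trough = C₀ × (r + r² + … + r^4) = C₀ × r(1−r^4)/(1−r)
        = 6.431 × 0.3575 × (1 − 0.01633) / (1 − 0.3575) = 3.520 mg/L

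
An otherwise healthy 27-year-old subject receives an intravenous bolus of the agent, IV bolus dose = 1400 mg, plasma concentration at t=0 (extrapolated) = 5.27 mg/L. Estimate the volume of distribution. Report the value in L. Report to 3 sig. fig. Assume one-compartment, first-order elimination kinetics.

Vd = Dose / C₀ = 1400 / 5.27 = 265.7 L

266 L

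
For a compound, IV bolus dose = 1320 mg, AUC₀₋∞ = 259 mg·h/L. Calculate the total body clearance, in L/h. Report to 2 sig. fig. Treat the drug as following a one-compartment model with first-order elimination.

5.1 L/h

CL = Dose / AUC = 1320 / 259 = 5.097 L/h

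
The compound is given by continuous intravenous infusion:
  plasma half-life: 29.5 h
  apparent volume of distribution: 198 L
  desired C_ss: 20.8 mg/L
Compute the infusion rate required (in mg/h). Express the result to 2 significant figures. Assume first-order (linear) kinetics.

k = ln2 / t½ = 0.693147 / 29.5 = 0.02350 h⁻¹
CL = k × Vd = 0.02350 × 198 = 4.653 L/h
At steady state, infusion rate R₀ = Css × CL = 20.8 × 4.653 = 96.78 mg/h

97 mg/h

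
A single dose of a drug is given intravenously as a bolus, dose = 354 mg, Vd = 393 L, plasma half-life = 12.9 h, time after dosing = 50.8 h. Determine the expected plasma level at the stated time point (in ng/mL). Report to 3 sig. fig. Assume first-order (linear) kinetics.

58.8 ng/mL

C₀ = Dose / Vd = 354.0 / 393 = 0.9008 mg/L
k = ln2 / t½ = 0.693147 / 12.9 = 0.05373 h⁻¹
C = C₀ · e^(−k·t) = 0.9008 × e^(−0.05373 × 50.8)
  = 0.9008 × 0.06525 = 0.05878 mg/L
Convert: 0.05878 mg/L × 1000 = 58.78 ng/mL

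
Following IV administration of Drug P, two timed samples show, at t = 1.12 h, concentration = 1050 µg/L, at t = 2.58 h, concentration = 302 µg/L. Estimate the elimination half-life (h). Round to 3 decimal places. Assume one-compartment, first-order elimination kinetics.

0.812 h

k = ln(C₁/C₂) / (t₂ − t₁) = ln(1050/302) / (2.58 − 1.12)
  = 1.246 / 1.460 = 0.8534 h⁻¹
t½ = ln2 / k = 0.693147 / 0.8534 = 0.8122 h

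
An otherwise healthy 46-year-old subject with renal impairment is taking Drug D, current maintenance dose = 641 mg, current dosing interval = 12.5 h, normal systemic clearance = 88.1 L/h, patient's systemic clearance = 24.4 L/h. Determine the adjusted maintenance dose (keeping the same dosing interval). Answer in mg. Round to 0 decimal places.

To keep the same average steady-state level, dosing rate must scale with clearance.
CL ratio = 24.4 / 88.1 = 0.2770
New dose (same interval) = 641 × 0.2770 = 177.6 mg

178 mg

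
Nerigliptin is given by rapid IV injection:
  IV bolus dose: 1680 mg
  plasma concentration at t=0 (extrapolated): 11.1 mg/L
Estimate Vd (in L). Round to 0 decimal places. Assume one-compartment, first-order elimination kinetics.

151 L

Vd = Dose / C₀ = 1680 / 11.1 = 151.4 L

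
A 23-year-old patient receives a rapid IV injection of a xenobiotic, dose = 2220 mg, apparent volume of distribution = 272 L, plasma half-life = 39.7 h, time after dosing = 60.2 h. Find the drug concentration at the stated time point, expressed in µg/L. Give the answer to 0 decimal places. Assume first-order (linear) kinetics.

C₀ = Dose / Vd = 2220 / 272 = 8.162 mg/L
k = ln2 / t½ = 0.693147 / 39.7 = 0.01746 h⁻¹
C = C₀ · e^(−k·t) = 8.162 × e^(−0.01746 × 60.2)
  = 8.162 × 0.3496 = 2.853 mg/L
Convert: 2.853 mg/L × 1000 = 2853 µg/L

2853 µg/L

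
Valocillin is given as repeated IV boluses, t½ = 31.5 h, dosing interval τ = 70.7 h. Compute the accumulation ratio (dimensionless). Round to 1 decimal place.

1.3

k = ln2 / t½ = 0.693147 / 31.5 = 0.02200 h⁻¹
e^(−kτ) = e^(−0.02200 × 70.7) = 0.2111
Accumulation ratio R = 1 / (1 − e^(−kτ)) = 1 / (1 − 0.2111) = 1.268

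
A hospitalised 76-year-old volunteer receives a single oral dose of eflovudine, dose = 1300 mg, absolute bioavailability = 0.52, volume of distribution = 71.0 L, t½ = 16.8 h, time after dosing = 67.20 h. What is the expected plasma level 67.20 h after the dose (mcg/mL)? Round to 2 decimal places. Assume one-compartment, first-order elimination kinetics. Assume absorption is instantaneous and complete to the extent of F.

Amount reaching circulation = F × Dose = 0.52 × 1300 = 676.0 mg
C₀ = F·Dose / Vd = 676.0 / 71.0 = 9.521 mg/L
k = ln2 / t½ = 0.693147 / 16.8 = 0.04126 h⁻¹
t / t½ = 67.20 / 16.8 = 4 half-lives
C = C₀ × (1/2)^4 = 9.521 × 0.06250 = 0.5951 mg/L
(0.5951 mg/L = 0.5951 mcg/mL)

0.60 mcg/mL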